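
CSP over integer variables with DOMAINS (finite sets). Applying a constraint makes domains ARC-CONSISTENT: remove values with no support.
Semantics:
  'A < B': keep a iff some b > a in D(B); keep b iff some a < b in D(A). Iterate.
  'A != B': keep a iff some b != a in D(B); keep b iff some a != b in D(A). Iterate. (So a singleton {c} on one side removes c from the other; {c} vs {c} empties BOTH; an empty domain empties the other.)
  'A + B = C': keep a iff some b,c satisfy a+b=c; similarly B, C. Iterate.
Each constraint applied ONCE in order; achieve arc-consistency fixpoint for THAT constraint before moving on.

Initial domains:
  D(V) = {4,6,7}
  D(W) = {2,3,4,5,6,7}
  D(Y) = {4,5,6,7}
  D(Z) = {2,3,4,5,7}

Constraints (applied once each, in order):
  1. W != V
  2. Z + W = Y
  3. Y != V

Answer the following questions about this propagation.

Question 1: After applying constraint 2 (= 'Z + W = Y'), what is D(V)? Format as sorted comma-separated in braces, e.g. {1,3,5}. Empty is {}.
Constraint 1 (W != V) on D(W)={2,3,4,5,6,7} D(V)={4,6,7}: no change
Constraint 2 (Z + W = Y) on D(Z)={2,3,4,5,7} D(W)={2,3,4,5,6,7} D(Y)={4,5,6,7}: Z {2,3,4,5,7}->{2,3,4,5}; W {2,3,4,5,6,7}->{2,3,4,5}
So after constraint 2: D(V) = {4,6,7}

Answer: {4,6,7}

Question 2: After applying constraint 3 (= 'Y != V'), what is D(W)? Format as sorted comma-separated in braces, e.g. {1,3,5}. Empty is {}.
Constraint 1 (W != V) on D(W)={2,3,4,5,6,7} D(V)={4,6,7}: no change
Constraint 2 (Z + W = Y) on D(Z)={2,3,4,5,7} D(W)={2,3,4,5,6,7} D(Y)={4,5,6,7}: Z {2,3,4,5,7}->{2,3,4,5}; W {2,3,4,5,6,7}->{2,3,4,5}
Constraint 3 (Y != V) on D(Y)={4,5,6,7} D(V)={4,6,7}: no change
So after constraint 3: D(W) = {2,3,4,5}

Answer: {2,3,4,5}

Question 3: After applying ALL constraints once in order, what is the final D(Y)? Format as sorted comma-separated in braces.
Constraint 1 (W != V) on D(W)={2,3,4,5,6,7} D(V)={4,6,7}: no change
Constraint 2 (Z + W = Y) on D(Z)={2,3,4,5,7} D(W)={2,3,4,5,6,7} D(Y)={4,5,6,7}: Z {2,3,4,5,7}->{2,3,4,5}; W {2,3,4,5,6,7}->{2,3,4,5}
Constraint 3 (Y != V) on D(Y)={4,5,6,7} D(V)={4,6,7}: no change
So after all 3 constraints: D(Y) = {4,5,6,7}

Answer: {4,5,6,7}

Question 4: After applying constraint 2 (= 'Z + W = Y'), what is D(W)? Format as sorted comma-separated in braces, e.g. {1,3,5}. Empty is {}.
Constraint 1 (W != V) on D(W)={2,3,4,5,6,7} D(V)={4,6,7}: no change
Constraint 2 (Z + W = Y) on D(Z)={2,3,4,5,7} D(W)={2,3,4,5,6,7} D(Y)={4,5,6,7}: Z {2,3,4,5,7}->{2,3,4,5}; W {2,3,4,5,6,7}->{2,3,4,5}
So after constraint 2: D(W) = {2,3,4,5}

Answer: {2,3,4,5}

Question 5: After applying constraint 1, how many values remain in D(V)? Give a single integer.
Constraint 1 (W != V) on D(W)={2,3,4,5,6,7} D(V)={4,6,7}: no change
So after constraint 1: D(V)={4,6,7}, size = 3

Answer: 3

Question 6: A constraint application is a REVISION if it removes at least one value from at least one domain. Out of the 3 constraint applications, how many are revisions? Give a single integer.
Constraint 1 (W != V) on D(W)={2,3,4,5,6,7} D(V)={4,6,7}: no change => not a revision
Constraint 2 (Z + W = Y) on D(Z)={2,3,4,5,7} D(W)={2,3,4,5,6,7} D(Y)={4,5,6,7}: Z {2,3,4,5,7}->{2,3,4,5}; W {2,3,4,5,6,7}->{2,3,4,5} => REVISION
Constraint 3 (Y != V) on D(Y)={4,5,6,7} D(V)={4,6,7}: no change => not a revision
Total revisions = 1

Answer: 1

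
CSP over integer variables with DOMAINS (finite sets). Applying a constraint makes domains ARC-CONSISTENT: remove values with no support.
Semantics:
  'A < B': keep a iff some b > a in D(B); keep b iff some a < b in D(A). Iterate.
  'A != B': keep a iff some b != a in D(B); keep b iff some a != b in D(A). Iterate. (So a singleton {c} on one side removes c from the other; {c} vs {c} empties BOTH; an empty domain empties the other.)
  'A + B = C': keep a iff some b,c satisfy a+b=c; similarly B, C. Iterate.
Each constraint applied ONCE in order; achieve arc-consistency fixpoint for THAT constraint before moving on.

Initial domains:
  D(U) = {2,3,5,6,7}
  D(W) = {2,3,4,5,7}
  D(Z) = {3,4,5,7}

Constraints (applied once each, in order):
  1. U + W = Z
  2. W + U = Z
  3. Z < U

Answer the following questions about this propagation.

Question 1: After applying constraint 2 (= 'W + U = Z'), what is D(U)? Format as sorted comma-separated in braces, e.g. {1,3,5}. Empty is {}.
Answer: {2,3,5}

Derivation:
Constraint 1 (U + W = Z) on D(U)={2,3,5,6,7} D(W)={2,3,4,5,7} D(Z)={3,4,5,7}: U {2,3,5,6,7}->{2,3,5}; W {2,3,4,5,7}->{2,3,4,5}; Z {3,4,5,7}->{4,5,7}
Constraint 2 (W + U = Z) on D(W)={2,3,4,5} D(U)={2,3,5} D(Z)={4,5,7}: no change
So after constraint 2: D(U) = {2,3,5}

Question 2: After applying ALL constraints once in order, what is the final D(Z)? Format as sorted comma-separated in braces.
Answer: {4}

Derivation:
Constraint 1 (U + W = Z) on D(U)={2,3,5,6,7} D(W)={2,3,4,5,7} D(Z)={3,4,5,7}: U {2,3,5,6,7}->{2,3,5}; W {2,3,4,5,7}->{2,3,4,5}; Z {3,4,5,7}->{4,5,7}
Constraint 2 (W + U = Z) on D(W)={2,3,4,5} D(U)={2,3,5} D(Z)={4,5,7}: no change
Constraint 3 (Z < U) on D(Z)={4,5,7} D(U)={2,3,5}: Z {4,5,7}->{4}; U {2,3,5}->{5}
So after all 3 constraints: D(Z) = {4}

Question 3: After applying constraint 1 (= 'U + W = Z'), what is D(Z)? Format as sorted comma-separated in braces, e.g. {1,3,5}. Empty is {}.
Constraint 1 (U + W = Z) on D(U)={2,3,5,6,7} D(W)={2,3,4,5,7} D(Z)={3,4,5,7}: U {2,3,5,6,7}->{2,3,5}; W {2,3,4,5,7}->{2,3,4,5}; Z {3,4,5,7}->{4,5,7}
So after constraint 1: D(Z) = {4,5,7}

Answer: {4,5,7}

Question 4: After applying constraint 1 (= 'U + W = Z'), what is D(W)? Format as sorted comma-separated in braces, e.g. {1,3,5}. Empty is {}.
Constraint 1 (U + W = Z) on D(U)={2,3,5,6,7} D(W)={2,3,4,5,7} D(Z)={3,4,5,7}: U {2,3,5,6,7}->{2,3,5}; W {2,3,4,5,7}->{2,3,4,5}; Z {3,4,5,7}->{4,5,7}
So after constraint 1: D(W) = {2,3,4,5}

Answer: {2,3,4,5}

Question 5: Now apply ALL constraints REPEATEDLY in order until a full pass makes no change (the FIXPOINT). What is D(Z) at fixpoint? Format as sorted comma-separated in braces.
pass 0 (initial): D(Z)={3,4,5,7}
pass 1: U {2,3,5,6,7}->{5}; W {2,3,4,5,7}->{2,3,4,5}; Z {3,4,5,7}->{4}
pass 2: U {5}->{}; W {2,3,4,5}->{}; Z {4}->{}
pass 3: no change
Fixpoint after 3 passes: D(Z) = {}

Answer: {}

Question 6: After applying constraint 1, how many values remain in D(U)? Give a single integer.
Constraint 1 (U + W = Z) on D(U)={2,3,5,6,7} D(W)={2,3,4,5,7} D(Z)={3,4,5,7}: U {2,3,5,6,7}->{2,3,5}; W {2,3,4,5,7}->{2,3,4,5}; Z {3,4,5,7}->{4,5,7}
So after constraint 1: D(U)={2,3,5}, size = 3

Answer: 3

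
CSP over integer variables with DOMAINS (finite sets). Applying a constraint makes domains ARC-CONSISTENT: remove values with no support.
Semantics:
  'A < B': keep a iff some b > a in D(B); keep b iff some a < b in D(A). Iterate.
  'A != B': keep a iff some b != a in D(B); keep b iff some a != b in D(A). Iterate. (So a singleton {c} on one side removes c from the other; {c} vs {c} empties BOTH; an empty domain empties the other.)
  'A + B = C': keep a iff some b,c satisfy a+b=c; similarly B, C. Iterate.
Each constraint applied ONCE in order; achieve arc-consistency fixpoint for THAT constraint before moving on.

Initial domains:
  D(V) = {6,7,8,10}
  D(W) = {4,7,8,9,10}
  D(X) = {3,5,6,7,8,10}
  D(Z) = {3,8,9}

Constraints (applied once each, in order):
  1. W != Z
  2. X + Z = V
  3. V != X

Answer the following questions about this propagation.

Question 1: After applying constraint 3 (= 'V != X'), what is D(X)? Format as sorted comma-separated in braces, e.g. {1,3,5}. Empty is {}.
Constraint 1 (W != Z) on D(W)={4,7,8,9,10} D(Z)={3,8,9}: no change
Constraint 2 (X + Z = V) on D(X)={3,5,6,7,8,10} D(Z)={3,8,9} D(V)={6,7,8,10}: X {3,5,6,7,8,10}->{3,5,7}; Z {3,8,9}->{3}; V {6,7,8,10}->{6,8,10}
Constraint 3 (V != X) on D(V)={6,8,10} D(X)={3,5,7}: no change
So after constraint 3: D(X) = {3,5,7}

Answer: {3,5,7}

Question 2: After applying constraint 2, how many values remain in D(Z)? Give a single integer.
Constraint 1 (W != Z) on D(W)={4,7,8,9,10} D(Z)={3,8,9}: no change
Constraint 2 (X + Z = V) on D(X)={3,5,6,7,8,10} D(Z)={3,8,9} D(V)={6,7,8,10}: X {3,5,6,7,8,10}->{3,5,7}; Z {3,8,9}->{3}; V {6,7,8,10}->{6,8,10}
So after constraint 2: D(Z)={3}, size = 1

Answer: 1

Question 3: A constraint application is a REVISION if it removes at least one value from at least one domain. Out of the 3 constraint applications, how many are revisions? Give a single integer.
Answer: 1

Derivation:
Constraint 1 (W != Z) on D(W)={4,7,8,9,10} D(Z)={3,8,9}: no change => not a revision
Constraint 2 (X + Z = V) on D(X)={3,5,6,7,8,10} D(Z)={3,8,9} D(V)={6,7,8,10}: X {3,5,6,7,8,10}->{3,5,7}; Z {3,8,9}->{3}; V {6,7,8,10}->{6,8,10} => REVISION
Constraint 3 (V != X) on D(V)={6,8,10} D(X)={3,5,7}: no change => not a revision
Total revisions = 1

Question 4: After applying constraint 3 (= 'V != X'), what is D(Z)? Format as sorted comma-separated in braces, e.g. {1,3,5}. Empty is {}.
Answer: {3}

Derivation:
Constraint 1 (W != Z) on D(W)={4,7,8,9,10} D(Z)={3,8,9}: no change
Constraint 2 (X + Z = V) on D(X)={3,5,6,7,8,10} D(Z)={3,8,9} D(V)={6,7,8,10}: X {3,5,6,7,8,10}->{3,5,7}; Z {3,8,9}->{3}; V {6,7,8,10}->{6,8,10}
Constraint 3 (V != X) on D(V)={6,8,10} D(X)={3,5,7}: no change
So after constraint 3: D(Z) = {3}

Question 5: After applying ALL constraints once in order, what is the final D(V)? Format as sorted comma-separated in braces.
Constraint 1 (W != Z) on D(W)={4,7,8,9,10} D(Z)={3,8,9}: no change
Constraint 2 (X + Z = V) on D(X)={3,5,6,7,8,10} D(Z)={3,8,9} D(V)={6,7,8,10}: X {3,5,6,7,8,10}->{3,5,7}; Z {3,8,9}->{3}; V {6,7,8,10}->{6,8,10}
Constraint 3 (V != X) on D(V)={6,8,10} D(X)={3,5,7}: no change
So after all 3 constraints: D(V) = {6,8,10}

Answer: {6,8,10}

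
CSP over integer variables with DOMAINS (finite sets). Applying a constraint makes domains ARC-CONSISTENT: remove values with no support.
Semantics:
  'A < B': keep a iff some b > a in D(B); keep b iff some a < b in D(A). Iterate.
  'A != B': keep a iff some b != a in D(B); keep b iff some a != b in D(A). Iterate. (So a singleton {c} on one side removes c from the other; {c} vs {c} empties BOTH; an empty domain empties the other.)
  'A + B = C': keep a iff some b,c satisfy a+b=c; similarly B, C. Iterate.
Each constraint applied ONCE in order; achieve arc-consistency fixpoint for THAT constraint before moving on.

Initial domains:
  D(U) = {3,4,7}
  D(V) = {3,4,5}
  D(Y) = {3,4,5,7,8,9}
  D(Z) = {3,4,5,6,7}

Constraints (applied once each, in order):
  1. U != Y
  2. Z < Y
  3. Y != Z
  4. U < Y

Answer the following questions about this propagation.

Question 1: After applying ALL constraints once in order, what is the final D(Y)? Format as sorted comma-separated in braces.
Constraint 1 (U != Y) on D(U)={3,4,7} D(Y)={3,4,5,7,8,9}: no change
Constraint 2 (Z < Y) on D(Z)={3,4,5,6,7} D(Y)={3,4,5,7,8,9}: Y {3,4,5,7,8,9}->{4,5,7,8,9}
Constraint 3 (Y != Z) on D(Y)={4,5,7,8,9} D(Z)={3,4,5,6,7}: no change
Constraint 4 (U < Y) on D(U)={3,4,7} D(Y)={4,5,7,8,9}: no change
So after all 4 constraints: D(Y) = {4,5,7,8,9}

Answer: {4,5,7,8,9}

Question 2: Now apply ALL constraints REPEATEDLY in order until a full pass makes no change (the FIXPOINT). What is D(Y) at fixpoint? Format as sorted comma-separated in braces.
Answer: {4,5,7,8,9}

Derivation:
pass 0 (initial): D(Y)={3,4,5,7,8,9}
pass 1: Y {3,4,5,7,8,9}->{4,5,7,8,9}
pass 2: no change
Fixpoint after 2 passes: D(Y) = {4,5,7,8,9}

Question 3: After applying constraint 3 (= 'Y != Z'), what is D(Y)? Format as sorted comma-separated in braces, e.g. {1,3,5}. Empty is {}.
Answer: {4,5,7,8,9}

Derivation:
Constraint 1 (U != Y) on D(U)={3,4,7} D(Y)={3,4,5,7,8,9}: no change
Constraint 2 (Z < Y) on D(Z)={3,4,5,6,7} D(Y)={3,4,5,7,8,9}: Y {3,4,5,7,8,9}->{4,5,7,8,9}
Constraint 3 (Y != Z) on D(Y)={4,5,7,8,9} D(Z)={3,4,5,6,7}: no change
So after constraint 3: D(Y) = {4,5,7,8,9}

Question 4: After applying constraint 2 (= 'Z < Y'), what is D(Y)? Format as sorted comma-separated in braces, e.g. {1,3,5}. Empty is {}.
Answer: {4,5,7,8,9}

Derivation:
Constraint 1 (U != Y) on D(U)={3,4,7} D(Y)={3,4,5,7,8,9}: no change
Constraint 2 (Z < Y) on D(Z)={3,4,5,6,7} D(Y)={3,4,5,7,8,9}: Y {3,4,5,7,8,9}->{4,5,7,8,9}
So after constraint 2: D(Y) = {4,5,7,8,9}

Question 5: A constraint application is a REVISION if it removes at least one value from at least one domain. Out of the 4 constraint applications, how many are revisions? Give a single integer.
Constraint 1 (U != Y) on D(U)={3,4,7} D(Y)={3,4,5,7,8,9}: no change => not a revision
Constraint 2 (Z < Y) on D(Z)={3,4,5,6,7} D(Y)={3,4,5,7,8,9}: Y {3,4,5,7,8,9}->{4,5,7,8,9} => REVISION
Constraint 3 (Y != Z) on D(Y)={4,5,7,8,9} D(Z)={3,4,5,6,7}: no change => not a revision
Constraint 4 (U < Y) on D(U)={3,4,7} D(Y)={4,5,7,8,9}: no change => not a revision
Total revisions = 1

Answer: 1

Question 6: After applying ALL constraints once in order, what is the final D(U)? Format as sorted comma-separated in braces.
Answer: {3,4,7}

Derivation:
Constraint 1 (U != Y) on D(U)={3,4,7} D(Y)={3,4,5,7,8,9}: no change
Constraint 2 (Z < Y) on D(Z)={3,4,5,6,7} D(Y)={3,4,5,7,8,9}: Y {3,4,5,7,8,9}->{4,5,7,8,9}
Constraint 3 (Y != Z) on D(Y)={4,5,7,8,9} D(Z)={3,4,5,6,7}: no change
Constraint 4 (U < Y) on D(U)={3,4,7} D(Y)={4,5,7,8,9}: no change
So after all 4 constraints: D(U) = {3,4,7}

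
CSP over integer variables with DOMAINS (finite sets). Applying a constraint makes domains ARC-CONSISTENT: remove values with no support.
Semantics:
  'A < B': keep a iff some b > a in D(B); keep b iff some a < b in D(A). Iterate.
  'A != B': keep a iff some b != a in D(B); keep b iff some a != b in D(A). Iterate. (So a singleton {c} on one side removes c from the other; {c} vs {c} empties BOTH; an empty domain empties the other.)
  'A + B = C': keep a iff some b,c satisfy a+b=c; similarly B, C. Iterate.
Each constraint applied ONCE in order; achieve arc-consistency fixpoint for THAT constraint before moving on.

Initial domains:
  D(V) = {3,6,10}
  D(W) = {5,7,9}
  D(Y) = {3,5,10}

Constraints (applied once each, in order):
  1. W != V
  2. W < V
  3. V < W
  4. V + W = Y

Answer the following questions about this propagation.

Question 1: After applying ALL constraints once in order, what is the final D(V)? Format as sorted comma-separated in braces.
Constraint 1 (W != V) on D(W)={5,7,9} D(V)={3,6,10}: no change
Constraint 2 (W < V) on D(W)={5,7,9} D(V)={3,6,10}: V {3,6,10}->{6,10}
Constraint 3 (V < W) on D(V)={6,10} D(W)={5,7,9}: V {6,10}->{6}; W {5,7,9}->{7,9}
Constraint 4 (V + W = Y) on D(V)={6} D(W)={7,9} D(Y)={3,5,10}: V {6}->{}; W {7,9}->{}; Y {3,5,10}->{}
So after all 4 constraints: D(V) = {}

Answer: {}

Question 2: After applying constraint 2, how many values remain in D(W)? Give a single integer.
Constraint 1 (W != V) on D(W)={5,7,9} D(V)={3,6,10}: no change
Constraint 2 (W < V) on D(W)={5,7,9} D(V)={3,6,10}: V {3,6,10}->{6,10}
So after constraint 2: D(W)={5,7,9}, size = 3

Answer: 3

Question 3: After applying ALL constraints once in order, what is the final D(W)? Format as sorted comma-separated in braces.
Answer: {}

Derivation:
Constraint 1 (W != V) on D(W)={5,7,9} D(V)={3,6,10}: no change
Constraint 2 (W < V) on D(W)={5,7,9} D(V)={3,6,10}: V {3,6,10}->{6,10}
Constraint 3 (V < W) on D(V)={6,10} D(W)={5,7,9}: V {6,10}->{6}; W {5,7,9}->{7,9}
Constraint 4 (V + W = Y) on D(V)={6} D(W)={7,9} D(Y)={3,5,10}: V {6}->{}; W {7,9}->{}; Y {3,5,10}->{}
So after all 4 constraints: D(W) = {}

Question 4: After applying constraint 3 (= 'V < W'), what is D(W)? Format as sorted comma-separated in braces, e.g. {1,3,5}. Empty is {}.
Constraint 1 (W != V) on D(W)={5,7,9} D(V)={3,6,10}: no change
Constraint 2 (W < V) on D(W)={5,7,9} D(V)={3,6,10}: V {3,6,10}->{6,10}
Constraint 3 (V < W) on D(V)={6,10} D(W)={5,7,9}: V {6,10}->{6}; W {5,7,9}->{7,9}
So after constraint 3: D(W) = {7,9}

Answer: {7,9}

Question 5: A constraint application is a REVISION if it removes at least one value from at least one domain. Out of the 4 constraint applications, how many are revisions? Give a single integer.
Answer: 3

Derivation:
Constraint 1 (W != V) on D(W)={5,7,9} D(V)={3,6,10}: no change => not a revision
Constraint 2 (W < V) on D(W)={5,7,9} D(V)={3,6,10}: V {3,6,10}->{6,10} => REVISION
Constraint 3 (V < W) on D(V)={6,10} D(W)={5,7,9}: V {6,10}->{6}; W {5,7,9}->{7,9} => REVISION
Constraint 4 (V + W = Y) on D(V)={6} D(W)={7,9} D(Y)={3,5,10}: V {6}->{}; W {7,9}->{}; Y {3,5,10}->{} => REVISION
Total revisions = 3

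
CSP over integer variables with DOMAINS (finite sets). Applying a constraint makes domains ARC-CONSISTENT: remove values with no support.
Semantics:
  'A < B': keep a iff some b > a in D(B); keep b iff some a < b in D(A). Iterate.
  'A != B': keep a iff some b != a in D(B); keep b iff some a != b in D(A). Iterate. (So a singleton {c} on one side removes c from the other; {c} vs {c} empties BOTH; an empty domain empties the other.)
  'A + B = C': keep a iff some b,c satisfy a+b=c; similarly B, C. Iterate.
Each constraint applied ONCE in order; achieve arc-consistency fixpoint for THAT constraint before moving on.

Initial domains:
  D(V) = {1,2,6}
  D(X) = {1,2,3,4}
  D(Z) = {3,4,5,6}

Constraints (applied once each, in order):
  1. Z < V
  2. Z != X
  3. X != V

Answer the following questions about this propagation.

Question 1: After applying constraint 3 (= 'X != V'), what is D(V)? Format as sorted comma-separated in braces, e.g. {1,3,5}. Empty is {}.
Constraint 1 (Z < V) on D(Z)={3,4,5,6} D(V)={1,2,6}: Z {3,4,5,6}->{3,4,5}; V {1,2,6}->{6}
Constraint 2 (Z != X) on D(Z)={3,4,5} D(X)={1,2,3,4}: no change
Constraint 3 (X != V) on D(X)={1,2,3,4} D(V)={6}: no change
So after constraint 3: D(V) = {6}

Answer: {6}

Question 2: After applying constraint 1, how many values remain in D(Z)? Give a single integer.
Constraint 1 (Z < V) on D(Z)={3,4,5,6} D(V)={1,2,6}: Z {3,4,5,6}->{3,4,5}; V {1,2,6}->{6}
So after constraint 1: D(Z)={3,4,5}, size = 3

Answer: 3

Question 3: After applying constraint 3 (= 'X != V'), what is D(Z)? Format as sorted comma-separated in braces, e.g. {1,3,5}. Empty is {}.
Constraint 1 (Z < V) on D(Z)={3,4,5,6} D(V)={1,2,6}: Z {3,4,5,6}->{3,4,5}; V {1,2,6}->{6}
Constraint 2 (Z != X) on D(Z)={3,4,5} D(X)={1,2,3,4}: no change
Constraint 3 (X != V) on D(X)={1,2,3,4} D(V)={6}: no change
So after constraint 3: D(Z) = {3,4,5}

Answer: {3,4,5}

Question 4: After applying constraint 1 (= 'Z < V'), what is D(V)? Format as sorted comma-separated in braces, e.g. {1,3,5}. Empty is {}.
Answer: {6}

Derivation:
Constraint 1 (Z < V) on D(Z)={3,4,5,6} D(V)={1,2,6}: Z {3,4,5,6}->{3,4,5}; V {1,2,6}->{6}
So after constraint 1: D(V) = {6}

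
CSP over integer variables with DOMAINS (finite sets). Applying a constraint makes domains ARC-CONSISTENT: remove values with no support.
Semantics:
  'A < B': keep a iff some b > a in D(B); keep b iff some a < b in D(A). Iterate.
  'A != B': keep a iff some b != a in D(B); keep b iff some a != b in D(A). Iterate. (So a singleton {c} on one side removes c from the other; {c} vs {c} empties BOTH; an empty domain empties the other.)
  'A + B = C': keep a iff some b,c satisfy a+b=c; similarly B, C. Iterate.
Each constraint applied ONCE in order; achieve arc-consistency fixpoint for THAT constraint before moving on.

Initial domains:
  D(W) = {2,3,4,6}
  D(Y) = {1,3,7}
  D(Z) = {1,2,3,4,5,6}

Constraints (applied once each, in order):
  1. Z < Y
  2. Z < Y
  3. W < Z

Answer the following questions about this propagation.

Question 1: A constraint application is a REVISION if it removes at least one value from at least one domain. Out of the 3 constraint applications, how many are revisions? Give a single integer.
Constraint 1 (Z < Y) on D(Z)={1,2,3,4,5,6} D(Y)={1,3,7}: Y {1,3,7}->{3,7} => REVISION
Constraint 2 (Z < Y) on D(Z)={1,2,3,4,5,6} D(Y)={3,7}: no change => not a revision
Constraint 3 (W < Z) on D(W)={2,3,4,6} D(Z)={1,2,3,4,5,6}: W {2,3,4,6}->{2,3,4}; Z {1,2,3,4,5,6}->{3,4,5,6} => REVISION
Total revisions = 2

Answer: 2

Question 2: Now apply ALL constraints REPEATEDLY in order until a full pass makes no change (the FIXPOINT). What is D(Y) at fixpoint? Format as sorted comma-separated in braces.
Answer: {7}

Derivation:
pass 0 (initial): D(Y)={1,3,7}
pass 1: W {2,3,4,6}->{2,3,4}; Y {1,3,7}->{3,7}; Z {1,2,3,4,5,6}->{3,4,5,6}
pass 2: Y {3,7}->{7}
pass 3: no change
Fixpoint after 3 passes: D(Y) = {7}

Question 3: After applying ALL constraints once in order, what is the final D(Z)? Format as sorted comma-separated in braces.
Constraint 1 (Z < Y) on D(Z)={1,2,3,4,5,6} D(Y)={1,3,7}: Y {1,3,7}->{3,7}
Constraint 2 (Z < Y) on D(Z)={1,2,3,4,5,6} D(Y)={3,7}: no change
Constraint 3 (W < Z) on D(W)={2,3,4,6} D(Z)={1,2,3,4,5,6}: W {2,3,4,6}->{2,3,4}; Z {1,2,3,4,5,6}->{3,4,5,6}
So after all 3 constraints: D(Z) = {3,4,5,6}

Answer: {3,4,5,6}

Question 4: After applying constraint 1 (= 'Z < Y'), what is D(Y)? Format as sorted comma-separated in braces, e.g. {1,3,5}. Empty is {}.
Constraint 1 (Z < Y) on D(Z)={1,2,3,4,5,6} D(Y)={1,3,7}: Y {1,3,7}->{3,7}
So after constraint 1: D(Y) = {3,7}

Answer: {3,7}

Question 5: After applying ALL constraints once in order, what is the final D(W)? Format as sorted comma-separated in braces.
Constraint 1 (Z < Y) on D(Z)={1,2,3,4,5,6} D(Y)={1,3,7}: Y {1,3,7}->{3,7}
Constraint 2 (Z < Y) on D(Z)={1,2,3,4,5,6} D(Y)={3,7}: no change
Constraint 3 (W < Z) on D(W)={2,3,4,6} D(Z)={1,2,3,4,5,6}: W {2,3,4,6}->{2,3,4}; Z {1,2,3,4,5,6}->{3,4,5,6}
So after all 3 constraints: D(W) = {2,3,4}

Answer: {2,3,4}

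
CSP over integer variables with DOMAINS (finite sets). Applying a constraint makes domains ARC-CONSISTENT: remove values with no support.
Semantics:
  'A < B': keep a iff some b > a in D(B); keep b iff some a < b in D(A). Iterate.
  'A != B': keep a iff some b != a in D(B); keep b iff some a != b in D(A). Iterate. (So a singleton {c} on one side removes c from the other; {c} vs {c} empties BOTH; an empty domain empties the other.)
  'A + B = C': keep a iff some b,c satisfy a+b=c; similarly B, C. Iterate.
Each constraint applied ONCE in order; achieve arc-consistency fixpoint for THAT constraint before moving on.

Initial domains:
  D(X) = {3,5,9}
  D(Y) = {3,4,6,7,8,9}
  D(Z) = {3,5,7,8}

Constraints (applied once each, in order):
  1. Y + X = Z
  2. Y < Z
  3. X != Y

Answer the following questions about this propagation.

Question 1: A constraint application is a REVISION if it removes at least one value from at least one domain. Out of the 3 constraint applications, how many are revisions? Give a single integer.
Constraint 1 (Y + X = Z) on D(Y)={3,4,6,7,8,9} D(X)={3,5,9} D(Z)={3,5,7,8}: Y {3,4,6,7,8,9}->{3,4}; X {3,5,9}->{3,5}; Z {3,5,7,8}->{7,8} => REVISION
Constraint 2 (Y < Z) on D(Y)={3,4} D(Z)={7,8}: no change => not a revision
Constraint 3 (X != Y) on D(X)={3,5} D(Y)={3,4}: no change => not a revision
Total revisions = 1

Answer: 1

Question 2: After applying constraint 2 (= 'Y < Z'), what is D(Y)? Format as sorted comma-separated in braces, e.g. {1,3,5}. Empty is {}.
Constraint 1 (Y + X = Z) on D(Y)={3,4,6,7,8,9} D(X)={3,5,9} D(Z)={3,5,7,8}: Y {3,4,6,7,8,9}->{3,4}; X {3,5,9}->{3,5}; Z {3,5,7,8}->{7,8}
Constraint 2 (Y < Z) on D(Y)={3,4} D(Z)={7,8}: no change
So after constraint 2: D(Y) = {3,4}

Answer: {3,4}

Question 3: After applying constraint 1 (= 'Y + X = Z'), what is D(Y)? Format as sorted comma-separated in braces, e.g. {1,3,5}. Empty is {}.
Answer: {3,4}

Derivation:
Constraint 1 (Y + X = Z) on D(Y)={3,4,6,7,8,9} D(X)={3,5,9} D(Z)={3,5,7,8}: Y {3,4,6,7,8,9}->{3,4}; X {3,5,9}->{3,5}; Z {3,5,7,8}->{7,8}
So after constraint 1: D(Y) = {3,4}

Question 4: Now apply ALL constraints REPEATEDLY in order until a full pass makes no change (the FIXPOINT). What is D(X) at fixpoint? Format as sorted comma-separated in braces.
pass 0 (initial): D(X)={3,5,9}
pass 1: X {3,5,9}->{3,5}; Y {3,4,6,7,8,9}->{3,4}; Z {3,5,7,8}->{7,8}
pass 2: no change
Fixpoint after 2 passes: D(X) = {3,5}

Answer: {3,5}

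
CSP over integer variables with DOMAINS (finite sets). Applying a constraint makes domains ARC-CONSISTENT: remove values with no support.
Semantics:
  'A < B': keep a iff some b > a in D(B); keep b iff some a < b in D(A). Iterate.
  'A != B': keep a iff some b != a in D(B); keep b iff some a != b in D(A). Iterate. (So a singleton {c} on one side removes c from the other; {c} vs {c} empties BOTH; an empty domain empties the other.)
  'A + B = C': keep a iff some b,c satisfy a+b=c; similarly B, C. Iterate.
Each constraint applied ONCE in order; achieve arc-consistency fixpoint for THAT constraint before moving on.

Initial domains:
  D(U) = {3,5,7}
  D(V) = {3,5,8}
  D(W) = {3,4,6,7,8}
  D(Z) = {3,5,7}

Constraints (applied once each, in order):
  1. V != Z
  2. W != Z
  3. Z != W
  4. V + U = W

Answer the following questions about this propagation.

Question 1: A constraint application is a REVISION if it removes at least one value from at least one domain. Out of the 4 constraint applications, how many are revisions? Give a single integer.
Constraint 1 (V != Z) on D(V)={3,5,8} D(Z)={3,5,7}: no change => not a revision
Constraint 2 (W != Z) on D(W)={3,4,6,7,8} D(Z)={3,5,7}: no change => not a revision
Constraint 3 (Z != W) on D(Z)={3,5,7} D(W)={3,4,6,7,8}: no change => not a revision
Constraint 4 (V + U = W) on D(V)={3,5,8} D(U)={3,5,7} D(W)={3,4,6,7,8}: V {3,5,8}->{3,5}; U {3,5,7}->{3,5}; W {3,4,6,7,8}->{6,8} => REVISION
Total revisions = 1

Answer: 1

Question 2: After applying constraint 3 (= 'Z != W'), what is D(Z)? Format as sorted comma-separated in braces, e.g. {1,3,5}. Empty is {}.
Constraint 1 (V != Z) on D(V)={3,5,8} D(Z)={3,5,7}: no change
Constraint 2 (W != Z) on D(W)={3,4,6,7,8} D(Z)={3,5,7}: no change
Constraint 3 (Z != W) on D(Z)={3,5,7} D(W)={3,4,6,7,8}: no change
So after constraint 3: D(Z) = {3,5,7}

Answer: {3,5,7}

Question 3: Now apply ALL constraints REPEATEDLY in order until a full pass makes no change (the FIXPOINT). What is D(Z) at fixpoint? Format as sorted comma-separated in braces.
Answer: {3,5,7}

Derivation:
pass 0 (initial): D(Z)={3,5,7}
pass 1: U {3,5,7}->{3,5}; V {3,5,8}->{3,5}; W {3,4,6,7,8}->{6,8}
pass 2: no change
Fixpoint after 2 passes: D(Z) = {3,5,7}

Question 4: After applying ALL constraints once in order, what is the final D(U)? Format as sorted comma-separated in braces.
Constraint 1 (V != Z) on D(V)={3,5,8} D(Z)={3,5,7}: no change
Constraint 2 (W != Z) on D(W)={3,4,6,7,8} D(Z)={3,5,7}: no change
Constraint 3 (Z != W) on D(Z)={3,5,7} D(W)={3,4,6,7,8}: no change
Constraint 4 (V + U = W) on D(V)={3,5,8} D(U)={3,5,7} D(W)={3,4,6,7,8}: V {3,5,8}->{3,5}; U {3,5,7}->{3,5}; W {3,4,6,7,8}->{6,8}
So after all 4 constraints: D(U) = {3,5}

Answer: {3,5}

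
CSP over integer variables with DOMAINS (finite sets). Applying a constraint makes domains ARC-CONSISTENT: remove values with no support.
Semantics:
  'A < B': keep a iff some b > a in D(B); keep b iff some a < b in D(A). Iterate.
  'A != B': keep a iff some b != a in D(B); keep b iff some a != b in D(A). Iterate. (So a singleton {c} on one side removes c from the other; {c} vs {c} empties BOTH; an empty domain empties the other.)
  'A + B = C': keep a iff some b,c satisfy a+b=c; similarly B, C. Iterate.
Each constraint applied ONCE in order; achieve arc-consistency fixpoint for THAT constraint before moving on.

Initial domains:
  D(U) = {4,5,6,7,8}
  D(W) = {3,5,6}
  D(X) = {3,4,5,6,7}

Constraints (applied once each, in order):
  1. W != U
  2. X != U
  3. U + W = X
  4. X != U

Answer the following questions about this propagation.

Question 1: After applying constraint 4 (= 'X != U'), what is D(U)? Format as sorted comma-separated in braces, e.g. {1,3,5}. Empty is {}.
Answer: {4}

Derivation:
Constraint 1 (W != U) on D(W)={3,5,6} D(U)={4,5,6,7,8}: no change
Constraint 2 (X != U) on D(X)={3,4,5,6,7} D(U)={4,5,6,7,8}: no change
Constraint 3 (U + W = X) on D(U)={4,5,6,7,8} D(W)={3,5,6} D(X)={3,4,5,6,7}: U {4,5,6,7,8}->{4}; W {3,5,6}->{3}; X {3,4,5,6,7}->{7}
Constraint 4 (X != U) on D(X)={7} D(U)={4}: no change
So after constraint 4: D(U) = {4}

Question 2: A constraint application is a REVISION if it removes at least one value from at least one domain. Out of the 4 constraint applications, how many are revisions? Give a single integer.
Constraint 1 (W != U) on D(W)={3,5,6} D(U)={4,5,6,7,8}: no change => not a revision
Constraint 2 (X != U) on D(X)={3,4,5,6,7} D(U)={4,5,6,7,8}: no change => not a revision
Constraint 3 (U + W = X) on D(U)={4,5,6,7,8} D(W)={3,5,6} D(X)={3,4,5,6,7}: U {4,5,6,7,8}->{4}; W {3,5,6}->{3}; X {3,4,5,6,7}->{7} => REVISION
Constraint 4 (X != U) on D(X)={7} D(U)={4}: no change => not a revision
Total revisions = 1

Answer: 1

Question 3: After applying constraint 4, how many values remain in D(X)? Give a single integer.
Answer: 1

Derivation:
Constraint 1 (W != U) on D(W)={3,5,6} D(U)={4,5,6,7,8}: no change
Constraint 2 (X != U) on D(X)={3,4,5,6,7} D(U)={4,5,6,7,8}: no change
Constraint 3 (U + W = X) on D(U)={4,5,6,7,8} D(W)={3,5,6} D(X)={3,4,5,6,7}: U {4,5,6,7,8}->{4}; W {3,5,6}->{3}; X {3,4,5,6,7}->{7}
Constraint 4 (X != U) on D(X)={7} D(U)={4}: no change
So after constraint 4: D(X)={7}, size = 1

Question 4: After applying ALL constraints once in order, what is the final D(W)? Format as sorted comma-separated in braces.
Answer: {3}

Derivation:
Constraint 1 (W != U) on D(W)={3,5,6} D(U)={4,5,6,7,8}: no change
Constraint 2 (X != U) on D(X)={3,4,5,6,7} D(U)={4,5,6,7,8}: no change
Constraint 3 (U + W = X) on D(U)={4,5,6,7,8} D(W)={3,5,6} D(X)={3,4,5,6,7}: U {4,5,6,7,8}->{4}; W {3,5,6}->{3}; X {3,4,5,6,7}->{7}
Constraint 4 (X != U) on D(X)={7} D(U)={4}: no change
So after all 4 constraints: D(W) = {3}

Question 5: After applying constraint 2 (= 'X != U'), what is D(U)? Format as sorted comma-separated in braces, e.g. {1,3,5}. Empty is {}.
Answer: {4,5,6,7,8}

Derivation:
Constraint 1 (W != U) on D(W)={3,5,6} D(U)={4,5,6,7,8}: no change
Constraint 2 (X != U) on D(X)={3,4,5,6,7} D(U)={4,5,6,7,8}: no change
So after constraint 2: D(U) = {4,5,6,7,8}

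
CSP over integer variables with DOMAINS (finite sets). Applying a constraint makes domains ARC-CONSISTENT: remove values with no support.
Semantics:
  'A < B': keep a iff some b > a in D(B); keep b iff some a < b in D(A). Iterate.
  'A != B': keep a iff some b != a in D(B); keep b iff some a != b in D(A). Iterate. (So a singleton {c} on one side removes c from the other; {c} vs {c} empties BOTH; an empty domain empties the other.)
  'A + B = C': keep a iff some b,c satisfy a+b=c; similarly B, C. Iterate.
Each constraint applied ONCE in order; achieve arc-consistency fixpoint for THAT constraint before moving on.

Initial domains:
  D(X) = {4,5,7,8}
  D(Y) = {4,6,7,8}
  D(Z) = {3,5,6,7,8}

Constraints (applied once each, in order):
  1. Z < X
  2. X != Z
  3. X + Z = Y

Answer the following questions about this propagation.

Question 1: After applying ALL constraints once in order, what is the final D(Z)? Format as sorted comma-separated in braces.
Answer: {3}

Derivation:
Constraint 1 (Z < X) on D(Z)={3,5,6,7,8} D(X)={4,5,7,8}: Z {3,5,6,7,8}->{3,5,6,7}
Constraint 2 (X != Z) on D(X)={4,5,7,8} D(Z)={3,5,6,7}: no change
Constraint 3 (X + Z = Y) on D(X)={4,5,7,8} D(Z)={3,5,6,7} D(Y)={4,6,7,8}: X {4,5,7,8}->{4,5}; Z {3,5,6,7}->{3}; Y {4,6,7,8}->{7,8}
So after all 3 constraints: D(Z) = {3}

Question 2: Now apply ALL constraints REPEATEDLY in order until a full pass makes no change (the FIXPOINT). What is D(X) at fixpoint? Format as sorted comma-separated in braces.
pass 0 (initial): D(X)={4,5,7,8}
pass 1: X {4,5,7,8}->{4,5}; Y {4,6,7,8}->{7,8}; Z {3,5,6,7,8}->{3}
pass 2: no change
Fixpoint after 2 passes: D(X) = {4,5}

Answer: {4,5}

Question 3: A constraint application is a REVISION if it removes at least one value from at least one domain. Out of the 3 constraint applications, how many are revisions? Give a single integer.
Answer: 2

Derivation:
Constraint 1 (Z < X) on D(Z)={3,5,6,7,8} D(X)={4,5,7,8}: Z {3,5,6,7,8}->{3,5,6,7} => REVISION
Constraint 2 (X != Z) on D(X)={4,5,7,8} D(Z)={3,5,6,7}: no change => not a revision
Constraint 3 (X + Z = Y) on D(X)={4,5,7,8} D(Z)={3,5,6,7} D(Y)={4,6,7,8}: X {4,5,7,8}->{4,5}; Z {3,5,6,7}->{3}; Y {4,6,7,8}->{7,8} => REVISION
Total revisions = 2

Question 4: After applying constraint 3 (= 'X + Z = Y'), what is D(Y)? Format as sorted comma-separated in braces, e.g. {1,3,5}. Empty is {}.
Constraint 1 (Z < X) on D(Z)={3,5,6,7,8} D(X)={4,5,7,8}: Z {3,5,6,7,8}->{3,5,6,7}
Constraint 2 (X != Z) on D(X)={4,5,7,8} D(Z)={3,5,6,7}: no change
Constraint 3 (X + Z = Y) on D(X)={4,5,7,8} D(Z)={3,5,6,7} D(Y)={4,6,7,8}: X {4,5,7,8}->{4,5}; Z {3,5,6,7}->{3}; Y {4,6,7,8}->{7,8}
So after constraint 3: D(Y) = {7,8}

Answer: {7,8}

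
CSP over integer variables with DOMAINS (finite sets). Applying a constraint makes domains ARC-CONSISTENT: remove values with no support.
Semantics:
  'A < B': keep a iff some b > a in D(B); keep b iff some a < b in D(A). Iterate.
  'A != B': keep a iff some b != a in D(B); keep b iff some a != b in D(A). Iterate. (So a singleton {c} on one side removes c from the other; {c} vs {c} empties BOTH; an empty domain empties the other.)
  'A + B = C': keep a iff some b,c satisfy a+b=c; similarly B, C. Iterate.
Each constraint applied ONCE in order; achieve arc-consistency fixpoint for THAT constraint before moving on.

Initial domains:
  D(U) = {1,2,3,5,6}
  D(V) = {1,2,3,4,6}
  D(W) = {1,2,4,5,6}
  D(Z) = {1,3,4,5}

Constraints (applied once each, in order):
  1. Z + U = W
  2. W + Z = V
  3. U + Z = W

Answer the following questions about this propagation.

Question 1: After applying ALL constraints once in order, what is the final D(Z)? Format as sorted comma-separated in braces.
Answer: {1,4}

Derivation:
Constraint 1 (Z + U = W) on D(Z)={1,3,4,5} D(U)={1,2,3,5,6} D(W)={1,2,4,5,6}: U {1,2,3,5,6}->{1,2,3,5}; W {1,2,4,5,6}->{2,4,5,6}
Constraint 2 (W + Z = V) on D(W)={2,4,5,6} D(Z)={1,3,4,5} D(V)={1,2,3,4,6}: W {2,4,5,6}->{2,5}; Z {1,3,4,5}->{1,4}; V {1,2,3,4,6}->{3,6}
Constraint 3 (U + Z = W) on D(U)={1,2,3,5} D(Z)={1,4} D(W)={2,5}: U {1,2,3,5}->{1}
So after all 3 constraints: D(Z) = {1,4}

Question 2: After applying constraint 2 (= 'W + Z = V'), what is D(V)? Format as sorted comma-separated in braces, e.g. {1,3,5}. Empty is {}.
Answer: {3,6}

Derivation:
Constraint 1 (Z + U = W) on D(Z)={1,3,4,5} D(U)={1,2,3,5,6} D(W)={1,2,4,5,6}: U {1,2,3,5,6}->{1,2,3,5}; W {1,2,4,5,6}->{2,4,5,6}
Constraint 2 (W + Z = V) on D(W)={2,4,5,6} D(Z)={1,3,4,5} D(V)={1,2,3,4,6}: W {2,4,5,6}->{2,5}; Z {1,3,4,5}->{1,4}; V {1,2,3,4,6}->{3,6}
So after constraint 2: D(V) = {3,6}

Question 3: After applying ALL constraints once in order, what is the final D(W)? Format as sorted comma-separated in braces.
Constraint 1 (Z + U = W) on D(Z)={1,3,4,5} D(U)={1,2,3,5,6} D(W)={1,2,4,5,6}: U {1,2,3,5,6}->{1,2,3,5}; W {1,2,4,5,6}->{2,4,5,6}
Constraint 2 (W + Z = V) on D(W)={2,4,5,6} D(Z)={1,3,4,5} D(V)={1,2,3,4,6}: W {2,4,5,6}->{2,5}; Z {1,3,4,5}->{1,4}; V {1,2,3,4,6}->{3,6}
Constraint 3 (U + Z = W) on D(U)={1,2,3,5} D(Z)={1,4} D(W)={2,5}: U {1,2,3,5}->{1}
So after all 3 constraints: D(W) = {2,5}

Answer: {2,5}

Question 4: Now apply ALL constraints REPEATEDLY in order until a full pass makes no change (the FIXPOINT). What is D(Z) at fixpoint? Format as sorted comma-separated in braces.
Answer: {1,4}

Derivation:
pass 0 (initial): D(Z)={1,3,4,5}
pass 1: U {1,2,3,5,6}->{1}; V {1,2,3,4,6}->{3,6}; W {1,2,4,5,6}->{2,5}; Z {1,3,4,5}->{1,4}
pass 2: no change
Fixpoint after 2 passes: D(Z) = {1,4}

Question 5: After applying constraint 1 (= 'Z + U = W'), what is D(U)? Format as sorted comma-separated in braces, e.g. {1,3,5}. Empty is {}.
Answer: {1,2,3,5}

Derivation:
Constraint 1 (Z + U = W) on D(Z)={1,3,4,5} D(U)={1,2,3,5,6} D(W)={1,2,4,5,6}: U {1,2,3,5,6}->{1,2,3,5}; W {1,2,4,5,6}->{2,4,5,6}
So after constraint 1: D(U) = {1,2,3,5}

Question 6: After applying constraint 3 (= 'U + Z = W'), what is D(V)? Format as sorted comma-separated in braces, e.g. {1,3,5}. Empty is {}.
Constraint 1 (Z + U = W) on D(Z)={1,3,4,5} D(U)={1,2,3,5,6} D(W)={1,2,4,5,6}: U {1,2,3,5,6}->{1,2,3,5}; W {1,2,4,5,6}->{2,4,5,6}
Constraint 2 (W + Z = V) on D(W)={2,4,5,6} D(Z)={1,3,4,5} D(V)={1,2,3,4,6}: W {2,4,5,6}->{2,5}; Z {1,3,4,5}->{1,4}; V {1,2,3,4,6}->{3,6}
Constraint 3 (U + Z = W) on D(U)={1,2,3,5} D(Z)={1,4} D(W)={2,5}: U {1,2,3,5}->{1}
So after constraint 3: D(V) = {3,6}

Answer: {3,6}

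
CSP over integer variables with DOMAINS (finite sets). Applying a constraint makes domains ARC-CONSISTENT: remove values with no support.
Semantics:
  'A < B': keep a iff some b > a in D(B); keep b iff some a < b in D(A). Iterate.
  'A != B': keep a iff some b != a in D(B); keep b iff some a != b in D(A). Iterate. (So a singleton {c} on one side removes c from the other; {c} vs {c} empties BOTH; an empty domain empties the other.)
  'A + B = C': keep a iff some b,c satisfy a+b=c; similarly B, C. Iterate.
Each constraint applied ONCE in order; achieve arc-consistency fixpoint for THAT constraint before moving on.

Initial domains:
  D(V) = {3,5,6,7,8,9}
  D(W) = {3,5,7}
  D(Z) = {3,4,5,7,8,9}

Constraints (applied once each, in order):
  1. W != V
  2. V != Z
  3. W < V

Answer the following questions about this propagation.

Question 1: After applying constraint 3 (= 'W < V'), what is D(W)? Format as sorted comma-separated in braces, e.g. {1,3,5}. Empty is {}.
Constraint 1 (W != V) on D(W)={3,5,7} D(V)={3,5,6,7,8,9}: no change
Constraint 2 (V != Z) on D(V)={3,5,6,7,8,9} D(Z)={3,4,5,7,8,9}: no change
Constraint 3 (W < V) on D(W)={3,5,7} D(V)={3,5,6,7,8,9}: V {3,5,6,7,8,9}->{5,6,7,8,9}
So after constraint 3: D(W) = {3,5,7}

Answer: {3,5,7}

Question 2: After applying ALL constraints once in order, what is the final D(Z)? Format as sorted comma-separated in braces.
Constraint 1 (W != V) on D(W)={3,5,7} D(V)={3,5,6,7,8,9}: no change
Constraint 2 (V != Z) on D(V)={3,5,6,7,8,9} D(Z)={3,4,5,7,8,9}: no change
Constraint 3 (W < V) on D(W)={3,5,7} D(V)={3,5,6,7,8,9}: V {3,5,6,7,8,9}->{5,6,7,8,9}
So after all 3 constraints: D(Z) = {3,4,5,7,8,9}

Answer: {3,4,5,7,8,9}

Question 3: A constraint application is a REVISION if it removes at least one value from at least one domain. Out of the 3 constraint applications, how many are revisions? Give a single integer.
Constraint 1 (W != V) on D(W)={3,5,7} D(V)={3,5,6,7,8,9}: no change => not a revision
Constraint 2 (V != Z) on D(V)={3,5,6,7,8,9} D(Z)={3,4,5,7,8,9}: no change => not a revision
Constraint 3 (W < V) on D(W)={3,5,7} D(V)={3,5,6,7,8,9}: V {3,5,6,7,8,9}->{5,6,7,8,9} => REVISION
Total revisions = 1

Answer: 1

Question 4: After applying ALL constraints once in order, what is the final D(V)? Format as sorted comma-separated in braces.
Constraint 1 (W != V) on D(W)={3,5,7} D(V)={3,5,6,7,8,9}: no change
Constraint 2 (V != Z) on D(V)={3,5,6,7,8,9} D(Z)={3,4,5,7,8,9}: no change
Constraint 3 (W < V) on D(W)={3,5,7} D(V)={3,5,6,7,8,9}: V {3,5,6,7,8,9}->{5,6,7,8,9}
So after all 3 constraints: D(V) = {5,6,7,8,9}

Answer: {5,6,7,8,9}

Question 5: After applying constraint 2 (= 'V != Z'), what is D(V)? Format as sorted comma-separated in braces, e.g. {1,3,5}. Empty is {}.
Answer: {3,5,6,7,8,9}

Derivation:
Constraint 1 (W != V) on D(W)={3,5,7} D(V)={3,5,6,7,8,9}: no change
Constraint 2 (V != Z) on D(V)={3,5,6,7,8,9} D(Z)={3,4,5,7,8,9}: no change
So after constraint 2: D(V) = {3,5,6,7,8,9}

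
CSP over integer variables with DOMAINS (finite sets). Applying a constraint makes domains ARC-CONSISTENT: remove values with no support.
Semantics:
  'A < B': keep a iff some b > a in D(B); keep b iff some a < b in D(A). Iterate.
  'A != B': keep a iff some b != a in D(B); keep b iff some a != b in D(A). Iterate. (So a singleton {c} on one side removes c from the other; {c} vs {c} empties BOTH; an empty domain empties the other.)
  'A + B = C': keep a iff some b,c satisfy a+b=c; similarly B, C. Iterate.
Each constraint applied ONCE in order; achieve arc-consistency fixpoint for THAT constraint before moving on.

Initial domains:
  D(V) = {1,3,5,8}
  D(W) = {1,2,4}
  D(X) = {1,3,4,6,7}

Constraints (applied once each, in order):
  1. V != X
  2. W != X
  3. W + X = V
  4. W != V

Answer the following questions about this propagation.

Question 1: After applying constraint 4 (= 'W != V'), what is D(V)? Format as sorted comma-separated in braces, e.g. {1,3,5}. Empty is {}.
Answer: {3,5,8}

Derivation:
Constraint 1 (V != X) on D(V)={1,3,5,8} D(X)={1,3,4,6,7}: no change
Constraint 2 (W != X) on D(W)={1,2,4} D(X)={1,3,4,6,7}: no change
Constraint 3 (W + X = V) on D(W)={1,2,4} D(X)={1,3,4,6,7} D(V)={1,3,5,8}: V {1,3,5,8}->{3,5,8}
Constraint 4 (W != V) on D(W)={1,2,4} D(V)={3,5,8}: no change
So after constraint 4: D(V) = {3,5,8}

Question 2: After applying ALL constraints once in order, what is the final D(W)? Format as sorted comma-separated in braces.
Answer: {1,2,4}

Derivation:
Constraint 1 (V != X) on D(V)={1,3,5,8} D(X)={1,3,4,6,7}: no change
Constraint 2 (W != X) on D(W)={1,2,4} D(X)={1,3,4,6,7}: no change
Constraint 3 (W + X = V) on D(W)={1,2,4} D(X)={1,3,4,6,7} D(V)={1,3,5,8}: V {1,3,5,8}->{3,5,8}
Constraint 4 (W != V) on D(W)={1,2,4} D(V)={3,5,8}: no change
So after all 4 constraints: D(W) = {1,2,4}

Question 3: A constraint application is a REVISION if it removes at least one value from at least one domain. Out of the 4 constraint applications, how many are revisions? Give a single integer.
Answer: 1

Derivation:
Constraint 1 (V != X) on D(V)={1,3,5,8} D(X)={1,3,4,6,7}: no change => not a revision
Constraint 2 (W != X) on D(W)={1,2,4} D(X)={1,3,4,6,7}: no change => not a revision
Constraint 3 (W + X = V) on D(W)={1,2,4} D(X)={1,3,4,6,7} D(V)={1,3,5,8}: V {1,3,5,8}->{3,5,8} => REVISION
Constraint 4 (W != V) on D(W)={1,2,4} D(V)={3,5,8}: no change => not a revision
Total revisions = 1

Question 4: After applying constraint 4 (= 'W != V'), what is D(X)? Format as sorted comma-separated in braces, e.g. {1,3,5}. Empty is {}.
Constraint 1 (V != X) on D(V)={1,3,5,8} D(X)={1,3,4,6,7}: no change
Constraint 2 (W != X) on D(W)={1,2,4} D(X)={1,3,4,6,7}: no change
Constraint 3 (W + X = V) on D(W)={1,2,4} D(X)={1,3,4,6,7} D(V)={1,3,5,8}: V {1,3,5,8}->{3,5,8}
Constraint 4 (W != V) on D(W)={1,2,4} D(V)={3,5,8}: no change
So after constraint 4: D(X) = {1,3,4,6,7}

Answer: {1,3,4,6,7}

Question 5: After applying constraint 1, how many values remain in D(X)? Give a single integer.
Constraint 1 (V != X) on D(V)={1,3,5,8} D(X)={1,3,4,6,7}: no change
So after constraint 1: D(X)={1,3,4,6,7}, size = 5

Answer: 5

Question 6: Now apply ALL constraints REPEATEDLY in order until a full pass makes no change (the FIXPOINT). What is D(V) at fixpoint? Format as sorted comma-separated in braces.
pass 0 (initial): D(V)={1,3,5,8}
pass 1: V {1,3,5,8}->{3,5,8}
pass 2: no change
Fixpoint after 2 passes: D(V) = {3,5,8}

Answer: {3,5,8}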